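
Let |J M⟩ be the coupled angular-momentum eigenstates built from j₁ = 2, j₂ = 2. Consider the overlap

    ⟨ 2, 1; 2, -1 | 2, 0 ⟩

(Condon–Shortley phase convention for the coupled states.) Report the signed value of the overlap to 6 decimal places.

+√(1/14) ≈ +0.267261

√[5·2!2!2!/7! · 3!1!1!3!2!2!] = √(8/7)
  +(−1)^0/∏(0,2,1,1,1,1)! = 1/2  (running 1/2)
  +(−1)^1/∏(1,1,0,0,2,2)! = -1/4  (running 1/4)
⟨..|..⟩ = √(8/7)·(1/4) = +0.267261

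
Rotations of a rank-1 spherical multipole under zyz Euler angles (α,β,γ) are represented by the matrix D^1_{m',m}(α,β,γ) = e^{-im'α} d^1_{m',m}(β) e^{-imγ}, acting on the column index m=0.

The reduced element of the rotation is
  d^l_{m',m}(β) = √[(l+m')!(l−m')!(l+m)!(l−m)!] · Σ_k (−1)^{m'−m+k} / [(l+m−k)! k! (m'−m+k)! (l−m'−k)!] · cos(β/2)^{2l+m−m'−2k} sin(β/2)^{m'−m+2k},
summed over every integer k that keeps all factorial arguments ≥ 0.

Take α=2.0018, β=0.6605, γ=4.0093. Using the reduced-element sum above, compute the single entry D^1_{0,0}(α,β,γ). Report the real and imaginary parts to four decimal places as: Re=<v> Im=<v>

Re=0.7897 Im=0.0000

D^1_{0,0}(2.0018,0.6605,4.0093) = e^{-i·0·2.0018}·d^1_{0,0}(0.6605)·e^{-i·0·4.0093}. Compute d first:
With c≡cos(β/2)=0.945961 and s≡sin(β/2)=0.324280, N=[1·1·1·1]^{1/2}=1.000000
k∈{0,1} keeps every argument non-negative
  k=0: (−1)^0·1.0000/(1)·0.9460^2·0.3243^0 = +0.894843
  k=1: (−1)^1·1.0000/(1)·0.9460^0·0.3243^2 = -0.105157
d^1_{0,0}(0.6605) = +0.894843 -0.105157 = +0.789686
Phases: e^{-i·(0)·2.0018}=+1.000000+0.000000i, e^{-i·(0)·4.0093}=+1.000000+0.000000i ⇒ D=+0.789686+0.000000i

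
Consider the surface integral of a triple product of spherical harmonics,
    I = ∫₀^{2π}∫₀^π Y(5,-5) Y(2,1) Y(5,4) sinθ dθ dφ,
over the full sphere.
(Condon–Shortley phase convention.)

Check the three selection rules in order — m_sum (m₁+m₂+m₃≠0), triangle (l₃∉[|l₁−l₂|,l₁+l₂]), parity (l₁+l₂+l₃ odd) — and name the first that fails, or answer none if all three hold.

Σmᵢ = 0  ✓
l₃∈[|l₁−l₂|,l₁+l₂]=[3,7], have l₃=5  ✓
Σlᵢ = 12 ⇒ even  ✓

none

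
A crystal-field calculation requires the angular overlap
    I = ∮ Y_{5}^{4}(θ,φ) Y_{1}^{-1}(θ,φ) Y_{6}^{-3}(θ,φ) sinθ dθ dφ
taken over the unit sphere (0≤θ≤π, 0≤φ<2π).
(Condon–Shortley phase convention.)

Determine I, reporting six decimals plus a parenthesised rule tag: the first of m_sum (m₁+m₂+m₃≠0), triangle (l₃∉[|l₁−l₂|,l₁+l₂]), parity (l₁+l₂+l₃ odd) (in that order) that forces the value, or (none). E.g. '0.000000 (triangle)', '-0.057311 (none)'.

-0.070770 (none)

Checks pass: Σm=0; 12 even; l₃=6∈[4,6].
(2·5+1)(2·1+1)(2·6+1) = 429
Δ: 0! 10! 2! / 13! → 1/858
sum: t=0:+1/14400 = 1/14400
3j²(5 1 6; 0 0 0) = Δ·Π!·Σ² = 6/143  (sign +1)
sum: t=0:+1/725760 = 1/725760
3j²(5 1 6; 4 -1 -3) = Δ·Π!·Σ² = 1/286  (sign -1)
combine: 4πI² = 429·6/143·1/286 = 9/143
take √, sign -1: I = -0.07076985
No selection rule forces the value: the integral is nonzero (none).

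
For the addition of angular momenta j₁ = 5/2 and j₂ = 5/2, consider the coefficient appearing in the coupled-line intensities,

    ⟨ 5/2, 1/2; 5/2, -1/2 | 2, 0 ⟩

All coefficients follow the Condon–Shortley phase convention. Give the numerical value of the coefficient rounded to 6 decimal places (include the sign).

√[5·3!2!2!/8! · 3!2!2!3!2!2!] = √(12/7)
  +(−1)^0/∏(0,3,2,2,0,0)! = 1/24  (running 1/24)
  +(−1)^1/∏(1,2,1,1,1,1)! = -1/2  (running -11/24)
  +(−1)^2/∏(2,1,0,0,2,2)! = 1/8  (running -1/3)
⟨..|..⟩ = √(12/7)·(-1/3) = -0.436436

-0.436436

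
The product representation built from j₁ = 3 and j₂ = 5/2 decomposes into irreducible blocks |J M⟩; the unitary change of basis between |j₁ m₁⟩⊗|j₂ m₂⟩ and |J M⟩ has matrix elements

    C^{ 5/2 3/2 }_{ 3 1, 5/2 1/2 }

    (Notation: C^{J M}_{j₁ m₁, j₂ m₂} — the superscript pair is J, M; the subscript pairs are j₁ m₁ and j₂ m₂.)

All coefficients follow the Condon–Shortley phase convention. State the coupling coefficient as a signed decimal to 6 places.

√[6·3!3!2!/9! · 4!2!3!2!4!1!] = √(576/35)
  +(−1)^1/∏(1,2,1,2,2,0)! = -1/8  (running -1/8)
  +(−1)^2/∏(2,1,0,1,3,1)! = 1/12  (running -1/24)
⟨..|..⟩ = √(576/35)·(-1/24) = -0.169031

-0.169031  (= −√(1/35))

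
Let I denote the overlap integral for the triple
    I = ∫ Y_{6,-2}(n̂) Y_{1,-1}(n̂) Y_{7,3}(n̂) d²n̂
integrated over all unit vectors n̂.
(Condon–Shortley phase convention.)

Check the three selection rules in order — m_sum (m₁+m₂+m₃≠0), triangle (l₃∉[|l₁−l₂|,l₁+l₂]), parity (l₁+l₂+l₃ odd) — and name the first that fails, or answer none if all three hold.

m₁+m₂+m₃ = -2 − 1 + 3 = 0  ✓
triangle: |6−1|=5 ≤ l₃=7 ≤ 6+1=7  ✓
parity: l₁+l₂+l₃ = 14 is even  ✓

none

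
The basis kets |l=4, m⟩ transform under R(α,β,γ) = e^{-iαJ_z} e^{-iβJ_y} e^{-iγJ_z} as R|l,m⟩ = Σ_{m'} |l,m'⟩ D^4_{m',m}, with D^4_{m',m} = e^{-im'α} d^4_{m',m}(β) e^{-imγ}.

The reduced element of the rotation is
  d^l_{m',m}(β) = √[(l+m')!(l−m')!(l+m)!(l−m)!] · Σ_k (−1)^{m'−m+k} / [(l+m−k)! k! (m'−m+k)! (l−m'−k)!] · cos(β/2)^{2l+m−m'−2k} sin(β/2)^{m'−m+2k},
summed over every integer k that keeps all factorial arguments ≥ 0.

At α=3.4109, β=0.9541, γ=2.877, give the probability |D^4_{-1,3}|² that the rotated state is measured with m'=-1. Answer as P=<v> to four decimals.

Split into d^4_{-1,3}(β=0.9541) × two z-phases.
Half-angle: c=0.888353, s=0.459161. N=√(6·120·5040·1)=1904.940944
The bounds max(0,m−m')=4 and min(l+m,l−m')=5 give 2 terms
  k=4: (−1)^0·1904.9409/(144)·0.8884^4·0.4592^4 = +0.366202
  k=5: (−1)^1·1904.9409/(240)·0.8884^2·0.4592^6 = -0.058699
d^4_{-1,3}(0.9541) = +0.366202 -0.058699 = +0.307503
|D^4_{-1,3}|² = |d^4_{-1,3}(β)|² = (+0.307503)² = 0.094558 (the z-rotation phases have unit modulus)

P=0.0946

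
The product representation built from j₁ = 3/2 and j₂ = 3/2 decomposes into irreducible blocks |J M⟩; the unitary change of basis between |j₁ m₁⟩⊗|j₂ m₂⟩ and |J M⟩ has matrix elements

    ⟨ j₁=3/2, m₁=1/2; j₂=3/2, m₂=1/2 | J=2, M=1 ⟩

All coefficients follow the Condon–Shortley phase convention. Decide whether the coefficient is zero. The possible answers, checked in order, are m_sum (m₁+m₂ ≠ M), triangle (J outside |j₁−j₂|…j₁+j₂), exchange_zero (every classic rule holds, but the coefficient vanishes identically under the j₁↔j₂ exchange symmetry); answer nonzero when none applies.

m-sum: m₁+m₂ = 1/2+1/2 = 1, M = 1  ✓
triangle: |j₁−j₂| = 0 ≤ J = 2 ≤ j₁+j₂ = 3  ✓
exchange: j₁=j₂ and m₁=m₂, and (−1)^(j₁+j₂−J) = (−1)^1 = −1 forces ⟨j₁m₁;j₂m₂|JM⟩ = −⟨j₂m₂;j₁m₁|JM⟩ = −⟨j₁m₁;j₂m₂|JM⟩ ⇒ the coefficient vanishes identically
Racah sum check: Σ_k collapses to 0 ⇒ CG = 0

exchange_zero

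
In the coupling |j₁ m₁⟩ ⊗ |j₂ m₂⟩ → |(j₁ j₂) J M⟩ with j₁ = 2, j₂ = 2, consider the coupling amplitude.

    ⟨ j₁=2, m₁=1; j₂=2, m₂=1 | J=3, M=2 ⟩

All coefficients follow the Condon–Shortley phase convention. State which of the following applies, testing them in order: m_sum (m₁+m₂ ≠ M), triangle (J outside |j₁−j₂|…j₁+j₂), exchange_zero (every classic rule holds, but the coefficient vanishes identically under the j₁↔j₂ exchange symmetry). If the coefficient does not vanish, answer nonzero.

exchange_zero

m-sum: m₁+m₂ = 1+1 = 2, M = 2  ✓
triangle: |j₁−j₂| = 0 ≤ J = 3 ≤ j₁+j₂ = 4  ✓
exchange: j₁=j₂ and m₁=m₂, and (−1)^(j₁+j₂−J) = (−1)^1 = −1 forces ⟨j₁m₁;j₂m₂|JM⟩ = −⟨j₂m₂;j₁m₁|JM⟩ = −⟨j₁m₁;j₂m₂|JM⟩ ⇒ the coefficient vanishes identically
Racah sum check: Σ_k collapses to 0 ⇒ CG = 0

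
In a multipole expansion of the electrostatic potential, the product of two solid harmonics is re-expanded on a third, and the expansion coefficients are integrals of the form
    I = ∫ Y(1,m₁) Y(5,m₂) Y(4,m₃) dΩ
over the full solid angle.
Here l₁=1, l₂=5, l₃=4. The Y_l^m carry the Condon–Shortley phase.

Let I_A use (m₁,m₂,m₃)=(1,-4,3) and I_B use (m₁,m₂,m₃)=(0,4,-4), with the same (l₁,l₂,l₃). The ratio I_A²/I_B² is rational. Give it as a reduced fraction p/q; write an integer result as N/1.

4/1

l's match ⇒ only the (l;m) 3-j factors differ between A and B.
A: triangle coeff Δ(1,5,4) = 1/495; Σ_t [0,0]: t=0:+1/10080 = 1/10080; (3j)²=4/55 [(1 5 4; 1 -4 3)], sign=-1
B: triangle coeff Δ(1,5,4) = 1/495; Σ_t [1,1]: t=1:−1/40320 = -1/40320; (3j)²=1/55 [(1 5 4; 0 4 -4)], sign=-1
I_A²/I_B² = (4/55)/(1/55) = 4/1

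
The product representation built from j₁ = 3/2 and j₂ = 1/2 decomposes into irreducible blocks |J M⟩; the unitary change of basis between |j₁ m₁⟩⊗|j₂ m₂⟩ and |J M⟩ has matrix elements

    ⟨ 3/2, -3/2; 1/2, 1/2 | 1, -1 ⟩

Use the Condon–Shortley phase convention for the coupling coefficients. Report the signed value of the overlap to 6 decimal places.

j₁+j₂−J=1  J+j₁−j₂=2  J−j₁+j₂=0  j₁+j₂+J+1=4
(j₁±m₁, j₂±m₂, J±M) = (0,3,1,0,0,2)
P² = 3
sum k=1..1:
  [1] −1/2 = -1/2
S = -1/2
C² = P²·S² = 3/4 ; C = -0.866025

−√(3/4) ≈ -0.866025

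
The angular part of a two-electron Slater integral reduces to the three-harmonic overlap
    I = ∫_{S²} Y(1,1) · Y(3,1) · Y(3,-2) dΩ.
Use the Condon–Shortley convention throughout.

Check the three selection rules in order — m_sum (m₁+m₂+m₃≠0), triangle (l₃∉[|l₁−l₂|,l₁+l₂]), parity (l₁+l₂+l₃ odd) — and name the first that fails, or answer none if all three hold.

parity

azimuthal sum: 1 + 1 − 2 = 0  ✓
2 ≤ 3 ≤ 4 (triangle on l)  ✓
L = 1 + 3 + 3 = 7 (odd)  ✗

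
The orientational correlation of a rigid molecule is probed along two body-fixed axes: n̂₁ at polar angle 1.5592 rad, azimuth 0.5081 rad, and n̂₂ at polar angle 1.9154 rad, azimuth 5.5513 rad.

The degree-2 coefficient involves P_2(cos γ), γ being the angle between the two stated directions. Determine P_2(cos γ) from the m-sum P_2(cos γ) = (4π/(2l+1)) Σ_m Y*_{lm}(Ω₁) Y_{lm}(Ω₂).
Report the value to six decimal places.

-0.363396

Term-by-term m-sum for l=2 (normalisation 4π/5 = 2.513274):
  [-2]  conj(Y_{2,-2})(Ω₁) = (0.203385, 0.328333) ; Y_{2,-2}(Ω₂) = (0.036553, 0.340233) ; Δ = (-0.104275, 0.081200)
  [-1]  conj(Y_{2,-1})(Ω₁) = (0.007826, 0.004358) ; Y_{2,-1}(Ω₂) = (-0.182737, -0.164156) ; Δ = (-0.000715, -0.002081)
  [+0]  conj(Y_{2,0})(Ω₁) = (-0.315264, -0.000000) ; Y_{2,0}(Ω₂) = (-0.207410, 0.000000) ; Δ = (0.065389, 0.000000)
  [+1]  conj(Y_{2,1})(Ω₁) = (-0.007826, 0.004358) ; Y_{2,1}(Ω₂) = (0.182737, -0.164156) ; Δ = (-0.000715, 0.002081)
  [+2]  conj(Y_{2,2})(Ω₁) = (0.203385, -0.328333) ; Y_{2,2}(Ω₂) = (0.036553, -0.340233) ; Δ = (-0.104275, -0.081200)
Total Σ_m = (-0.144591, 0.000000). Multiply by 2.513274: (-0.363396, 0.000000). P_2(cos γ) = -0.363396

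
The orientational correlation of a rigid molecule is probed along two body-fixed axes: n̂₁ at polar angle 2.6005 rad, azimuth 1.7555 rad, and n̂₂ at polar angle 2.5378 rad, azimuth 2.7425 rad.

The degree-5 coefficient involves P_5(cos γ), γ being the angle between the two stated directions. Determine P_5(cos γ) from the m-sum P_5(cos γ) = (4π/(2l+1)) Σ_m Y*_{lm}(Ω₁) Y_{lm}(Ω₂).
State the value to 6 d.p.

-0.219960

Term-by-term m-sum for l=5 (normalisation 4π/11 = 1.142397):
  m=-5: (-0.013423+0.010146i) × (+0.011283-0.024952i) = +0.000102+0.000449i  (running Σ = +0.000102+0.000449i)
  m=-4: (-0.065460-0.059628i) × (+0.003211-0.125512i) = -0.007694+0.008024i  (running Σ = -0.007592+0.008474i)
  m=-3: (+0.139602-0.225611i) × (-0.117801-0.300577i) = -0.084259-0.015384i  (running Σ = -0.091851-0.006910i)
  m=-2: (+0.432747+0.167552i) × (-0.324249-0.332649i) = -0.084582-0.198281i  (running Σ = -0.176433-0.205191i)
  m=-1: (-0.062099+0.332379i) × (-0.193717-0.081695i) = +0.039183-0.059314i  (running Σ = -0.137250-0.264506i)
  m=0: (+0.242850-0.000000i) × (+0.337479+0.000000i) = +0.081957+0.000000i  (running Σ = -0.055293-0.264506i)
  m=1: (+0.062099+0.332379i) × (+0.193717-0.081695i) = +0.039183+0.059314i  (running Σ = -0.016109-0.205191i)
  m=2: (+0.432747-0.167552i) × (-0.324249+0.332649i) = -0.084582+0.198281i  (running Σ = -0.100691-0.006910i)
  m=3: (-0.139602-0.225611i) × (+0.117801-0.300577i) = -0.084259+0.015384i  (running Σ = -0.184950+0.008474i)
  m=4: (-0.065460+0.059628i) × (+0.003211+0.125512i) = -0.007694-0.008024i  (running Σ = -0.192644+0.000449i)
  m=5: (+0.013423+0.010146i) × (-0.011283-0.024952i) = +0.000102-0.000449i  (running Σ = -0.192542+0.000000i)
Σ over m = -0.192542+0.000000i; ×(4π/11) → -0.219960+0.000000i. Real part: -0.219960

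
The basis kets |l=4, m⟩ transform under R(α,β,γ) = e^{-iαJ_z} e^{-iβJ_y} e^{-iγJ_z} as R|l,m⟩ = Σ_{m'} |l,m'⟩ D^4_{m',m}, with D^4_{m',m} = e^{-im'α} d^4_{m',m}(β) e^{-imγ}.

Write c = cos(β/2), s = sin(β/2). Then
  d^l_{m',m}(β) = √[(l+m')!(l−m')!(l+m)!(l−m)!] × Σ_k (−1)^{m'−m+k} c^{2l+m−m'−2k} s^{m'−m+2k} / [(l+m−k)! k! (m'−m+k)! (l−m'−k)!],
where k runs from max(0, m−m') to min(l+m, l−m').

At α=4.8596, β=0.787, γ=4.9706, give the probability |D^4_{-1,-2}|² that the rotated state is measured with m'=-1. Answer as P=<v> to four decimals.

First d^4_{-1,-2}(β=0.7870), then the phase factors e^{-i(-1)α} and e^{-i(-2)γ}:
Half-angle: c=0.923573, s=0.383423. N=√(6·120·2·720)=1018.233765
k∈{0,1,2} keeps every argument non-negative
  k=0: (−1)^1·1018.2338/(240)·0.9236^7·0.3834^1 = -0.932422
  k=1: (−1)^2·1018.2338/(48)·0.9236^5·0.3834^3 = +0.803521
  k=2: (−1)^3·1018.2338/(72)·0.9236^3·0.3834^5 = -0.092325
d^4_{-1,-2}(0.7870) = -0.932422 +0.803521 -0.092325 = -0.221226
|D^4_{-1,-2}|² = |d^4_{-1,-2}(β)|² = (-0.221226)² = 0.048941 (the z-rotation phases have unit modulus)

P=0.0489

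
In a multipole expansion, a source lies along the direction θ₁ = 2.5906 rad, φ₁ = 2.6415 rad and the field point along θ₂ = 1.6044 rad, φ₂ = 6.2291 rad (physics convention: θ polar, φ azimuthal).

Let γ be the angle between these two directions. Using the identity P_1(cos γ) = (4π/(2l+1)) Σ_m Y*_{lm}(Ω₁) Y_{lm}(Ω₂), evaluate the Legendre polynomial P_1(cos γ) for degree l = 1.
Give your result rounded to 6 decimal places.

Term-by-term m-sum for l=1 (normalisation 4π/3 = 4.188790):
  m=-1: Y*=(-0.158727, 0.086732)  Y=(0.344794, 0.018667)  product (-0.056347, 0.026942)
  m=+0: Y*=(-0.416292, -0.000000)  Y=(-0.016416, 0.000000)  product (0.006834, 0.000000)
  m=+1: Y*=(0.158727, 0.086732)  Y=(-0.344794, 0.018667)  product (-0.056347, -0.026942)
Total Σ_m = (-0.105861, 0.000000). Multiply by 4.188790: (-0.443428, 0.000000). P_1(cos γ) = -0.443428

-0.443428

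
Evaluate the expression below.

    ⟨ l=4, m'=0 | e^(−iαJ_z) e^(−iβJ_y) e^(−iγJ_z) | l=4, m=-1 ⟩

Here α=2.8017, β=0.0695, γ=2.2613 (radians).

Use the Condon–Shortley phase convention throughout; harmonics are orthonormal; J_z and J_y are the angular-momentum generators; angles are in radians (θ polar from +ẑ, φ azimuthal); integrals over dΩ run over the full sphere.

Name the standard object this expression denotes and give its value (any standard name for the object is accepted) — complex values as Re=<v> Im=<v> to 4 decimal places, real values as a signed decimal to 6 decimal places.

Wigner D-matrix element, Re=0.0978 Im=-0.1184

This is a Wigner D-matrix element — the rotation-matrix element ⟨l m'| R(α,β,γ) |l m⟩ in the angular-momentum basis.
First d^4_{0,-1}(β=0.0695), then the phase factors e^{-i(0)α} and e^{-i(-1)γ}:
Half-angle: c=0.999396, s=0.034743. N=√(24·24·6·120)=643.987578
k∈{0,1,2,3} keeps every argument non-negative
  k=0: (−1)^1·643.9876/(144)·0.9994^7·0.0347^1 = -0.154720
  k=1: (−1)^2·643.9876/(24)·0.9994^5·0.0347^3 = +0.001122
  k=2: (−1)^3·643.9876/(24)·0.9994^3·0.0347^5 = -0.000001
  k=3: (−1)^4·643.9876/(144)·0.9994^1·0.0347^7 = +0.000000
d^4_{0,-1}(0.0695) = -0.154720 +0.001122 -0.000001 +0.000000 = -0.153599
Attach z-rotation phases: D = e^{-i(0)(2.8017)}·(-0.153599)·e^{-i(-1)(2.2613)} = +0.097831-0.118414i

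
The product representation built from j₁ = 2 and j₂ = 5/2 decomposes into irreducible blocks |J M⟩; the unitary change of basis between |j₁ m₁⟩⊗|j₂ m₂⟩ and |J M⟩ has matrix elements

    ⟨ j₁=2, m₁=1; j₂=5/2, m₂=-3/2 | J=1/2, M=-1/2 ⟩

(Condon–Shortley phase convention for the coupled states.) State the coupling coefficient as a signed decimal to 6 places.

j₁+j₂−J=4  J+j₁−j₂=0  J−j₁+j₂=1  j₁+j₂+J+1=6
(j₁±m₁, j₂±m₂, J±M) = (3,1,1,4,0,1)
P² = 48/5
sum k=1..1:
  [1] −1/6 = -1/6
S = -1/6
C² = P²·S² = 4/15 ; C = -0.516398

-0.516398  (= −√(4/15))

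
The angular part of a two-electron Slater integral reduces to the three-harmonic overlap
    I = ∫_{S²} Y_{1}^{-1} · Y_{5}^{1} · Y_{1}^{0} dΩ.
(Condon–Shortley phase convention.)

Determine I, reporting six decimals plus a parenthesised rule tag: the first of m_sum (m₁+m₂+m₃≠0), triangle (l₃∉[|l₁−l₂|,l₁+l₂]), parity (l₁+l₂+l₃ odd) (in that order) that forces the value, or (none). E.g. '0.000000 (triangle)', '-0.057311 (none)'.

0.000000 (triangle)

|1−5|≤1≤1+5 violated ⇒ I = 0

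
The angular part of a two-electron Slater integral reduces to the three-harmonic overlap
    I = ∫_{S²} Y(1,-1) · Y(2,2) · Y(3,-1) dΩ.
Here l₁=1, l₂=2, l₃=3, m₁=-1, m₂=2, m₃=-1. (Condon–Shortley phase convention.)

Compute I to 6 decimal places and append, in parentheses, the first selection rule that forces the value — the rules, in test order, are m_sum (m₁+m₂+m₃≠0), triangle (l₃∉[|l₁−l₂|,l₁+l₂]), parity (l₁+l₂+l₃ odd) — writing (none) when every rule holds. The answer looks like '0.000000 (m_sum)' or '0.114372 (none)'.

-0.082589 (none)

Rules hold: Σm=0, L=6 even, 1≤3≤3.
N = 3·5·7 = 105
Δ = 0!·2!·4!/7! = 1/105
Racah Σ t=0..0: t=0:+1/4 = 1/4
⇒ 3j(1 2 3; 0 0 0)² = 3/35, sgn -1
Racah Σ t=0..0: t=0:+1/48 = 1/48
⇒ 3j(1 2 3; -1 2 -1)² = 1/105, sgn +1
4πI² = N·(3j₀)²·(3jₘ)² = 3/35
I = -1·√(0.0857143/4π) = -0.08258890
No selection rule forces the value: the integral is nonzero (none).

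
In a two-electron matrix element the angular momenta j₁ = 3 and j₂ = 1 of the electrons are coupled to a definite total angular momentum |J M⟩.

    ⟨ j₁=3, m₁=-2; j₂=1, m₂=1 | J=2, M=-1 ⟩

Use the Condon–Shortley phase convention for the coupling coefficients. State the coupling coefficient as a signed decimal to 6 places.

j₁+j₂−J=2  J+j₁−j₂=4  J−j₁+j₂=0  j₁+j₂+J+1=7
(j₁±m₁, j₂±m₂, J±M) = (1,5,2,0,1,3)
P² = 480/7
sum k=2..2:
  [2] +1/12 = 1/12
S = 1/12
C² = P²·S² = 10/21 ; C = +0.690066

+√(10/21) = +0.690066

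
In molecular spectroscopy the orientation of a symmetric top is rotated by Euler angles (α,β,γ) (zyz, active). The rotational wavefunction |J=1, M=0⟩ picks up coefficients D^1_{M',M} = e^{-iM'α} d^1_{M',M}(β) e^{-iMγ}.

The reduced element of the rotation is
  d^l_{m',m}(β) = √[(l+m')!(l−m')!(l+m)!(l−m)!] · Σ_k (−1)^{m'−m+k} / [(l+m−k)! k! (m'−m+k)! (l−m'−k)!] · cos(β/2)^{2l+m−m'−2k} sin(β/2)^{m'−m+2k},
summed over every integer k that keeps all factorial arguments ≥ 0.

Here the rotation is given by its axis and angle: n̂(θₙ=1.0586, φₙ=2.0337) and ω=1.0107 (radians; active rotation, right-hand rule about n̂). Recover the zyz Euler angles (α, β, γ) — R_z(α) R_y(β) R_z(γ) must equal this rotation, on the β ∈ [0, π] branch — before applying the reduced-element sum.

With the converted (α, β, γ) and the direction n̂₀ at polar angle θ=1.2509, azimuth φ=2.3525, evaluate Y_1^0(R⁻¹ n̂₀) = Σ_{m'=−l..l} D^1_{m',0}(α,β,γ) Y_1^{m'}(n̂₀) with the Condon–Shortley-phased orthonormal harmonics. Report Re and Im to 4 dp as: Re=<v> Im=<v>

Re=0.0798 Im=0.0000

Axis–angle → zyz. n̂ = (sinθₙcosφₙ, sinθₙsinφₙ, cosθₙ) = (-0.389243, +0.779935, +0.490093), ω = 1.0107.
R = I cosω + sinω [n̂]ₓ + (1−cosω) n̂n̂ᵀ gives
  R = [+0.602285, -0.557508, +0.571347; +0.272909, +0.816397, +0.508936; -0.750182, -0.150599, +0.643853]
β = atan2(√(R₁₃²+R₂₃²), R₃₃) = 0.871273; α = atan2(R₂₃, R₁₃) mod 2π = 0.727690; γ = atan2(R₃₂, −R₃₁) mod 2π = 6.085068
Need the full column D^1_{m',0} for m'=−1..1 at α=0.7277, β=0.8713, γ=6.0851.
cos(β/2)=0.906602, sin(β/2)=0.421988
d^1_{-1,0}: single k=1 term ⇒ +0.541042;  D = +0.404003+0.359872i
d^1_{0,0}: k∈[0..1] ⇒ +0.821927 -0.178073 = +0.643853;  D = +0.643853+0.000000i
d^1_{1,0}: single k=0 term ⇒ -0.541042;  D = -0.404003+0.359872i
Y_1^{m'}(θ=1.2509,φ=2.3525) and Σ D·Y over m':
  (+0.4040+0.3599i)·(-0.2310-0.2328i)  (+0.6439+0.0000i)·(+0.1536+0.0000i)  (-0.4040+0.3599i)·(+0.2310-0.2328i)
Y_1^0(R⁻¹ n̂) = +0.079769+0.000000i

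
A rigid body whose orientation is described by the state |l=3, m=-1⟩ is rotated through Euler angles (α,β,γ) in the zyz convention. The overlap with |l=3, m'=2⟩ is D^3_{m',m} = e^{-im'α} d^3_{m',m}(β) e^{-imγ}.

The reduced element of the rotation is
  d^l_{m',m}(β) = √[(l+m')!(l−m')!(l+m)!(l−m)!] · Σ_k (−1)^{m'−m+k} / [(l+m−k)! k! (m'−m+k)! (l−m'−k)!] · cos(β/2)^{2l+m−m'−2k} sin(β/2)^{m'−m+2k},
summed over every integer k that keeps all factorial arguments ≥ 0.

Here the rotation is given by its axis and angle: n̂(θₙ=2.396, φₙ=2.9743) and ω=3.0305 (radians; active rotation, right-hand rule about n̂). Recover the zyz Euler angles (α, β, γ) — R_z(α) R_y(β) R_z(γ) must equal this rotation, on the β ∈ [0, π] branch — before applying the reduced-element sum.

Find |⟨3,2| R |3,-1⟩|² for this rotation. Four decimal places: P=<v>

Axis–angle → zyz. n̂ = (sinθₙcosφₙ, sinθₙsinφₙ, cosθₙ) = (-0.668936, +0.112964, -0.734686), ω = 3.0305.
R = I cosω + sinω [n̂]ₓ + (1−cosω) n̂n̂ᵀ gives
  R = [-0.101643, -0.069215, +0.992410; -0.232116, -0.968393, -0.091313; +0.967363, -0.239636, +0.082364]
β = atan2(√(R₁₃²+R₂₃²), R₃₃) = 1.488339; α = atan2(R₂₃, R₁₃) mod 2π = 6.191432; γ = atan2(R₃₂, −R₃₁) mod 2π = 3.384425
Split into d^3_{2,-1}(β=1.4883) × two z-phases.
With c≡cos(β/2)=0.735651 and s≡sin(β/2)=0.677361, N=[120·1·2·24]^{1/2}=75.894664
k∈{0,1} keeps every argument non-negative
  k=0: (−1)^3·75.8947/(12)·0.7357^3·0.6774^3 = -0.782538
  k=1: (−1)^4·75.8947/(24)·0.7357^1·0.6774^5 = +0.331721
d^3_{2,-1}(1.4883) = -0.782538 +0.331721 = -0.450818
|D^3_{2,-1}|² = |d^3_{2,-1}(β)|² = (-0.450818)² = 0.203237 (the z-rotation phases have unit modulus)

P=0.2032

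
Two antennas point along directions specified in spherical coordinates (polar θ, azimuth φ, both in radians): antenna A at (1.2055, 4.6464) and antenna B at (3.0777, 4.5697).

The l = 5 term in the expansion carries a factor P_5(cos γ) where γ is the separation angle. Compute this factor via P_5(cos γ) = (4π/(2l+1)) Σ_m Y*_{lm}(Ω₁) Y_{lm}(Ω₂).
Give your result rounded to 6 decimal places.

Summing Y*_{l m}(θ₁,φ₁)·Y_{l m}(θ₂,φ₂) over m ∈ [−5, 5]; prefactor 4π/(2·5+1) = 1.142397:
  [-5]  conj(Y_{5,-5})(Ω₁) = (-0.106893, -0.312131) ; Y_{5,-5}(Ω₂) = (-0.000000, 0.000000) ; Δ = (0.000000, 0.000000)
  [-4]  conj(Y_{5,-4})(Ω₁) = (0.385210, -0.104108) ; Y_{5,-4}(Ω₂) = (-0.000020, -0.000013) ; Δ = (-0.000009, -0.000003)
  [-3]  conj(Y_{5,-3})(Ω₁) = (0.008233, 0.041041) ; Y_{5,-3}(Ω₂) = (0.000298, -0.000652) ; Δ = (0.000029, 0.000007)
  [-2]  conj(Y_{5,-2})(Ω₁) = (0.323128, -0.042895) ; Y_{5,-2}(Ω₂) = (0.013151, 0.003858) ; Δ = (0.004415, 0.000683)
  [-1]  conj(Y_{5,-1})(Ω₁) = (0.008770, 0.132704) ; Y_{5,-1}(Ω₂) = (-0.022934, 0.159632) ; Δ = (-0.021385, -0.001643)
  [+0]  conj(Y_{5,0})(Ω₁) = (0.296337, -0.000000) ; Y_{5,0}(Ω₂) = (-0.907171, 0.000000) ; Δ = (-0.268828, 0.000000)
  [+1]  conj(Y_{5,1})(Ω₁) = (-0.008770, 0.132704) ; Y_{5,1}(Ω₂) = (0.022934, 0.159632) ; Δ = (-0.021385, 0.001643)
  [+2]  conj(Y_{5,2})(Ω₁) = (0.323128, 0.042895) ; Y_{5,2}(Ω₂) = (0.013151, -0.003858) ; Δ = (0.004415, -0.000683)
  [+3]  conj(Y_{5,3})(Ω₁) = (-0.008233, 0.041041) ; Y_{5,3}(Ω₂) = (-0.000298, -0.000652) ; Δ = (0.000029, -0.000007)
  [+4]  conj(Y_{5,4})(Ω₁) = (0.385210, 0.104108) ; Y_{5,4}(Ω₂) = (-0.000020, 0.000013) ; Δ = (-0.000009, 0.000003)
  [+5]  conj(Y_{5,5})(Ω₁) = (0.106893, -0.312131) ; Y_{5,5}(Ω₂) = (0.000000, 0.000000) ; Δ = (0.000000, -0.000000)
Σ over m = (-0.302728, -0.000000); ×(4π/11) → (-0.345835, -0.000000). Real part: -0.345835

-0.345835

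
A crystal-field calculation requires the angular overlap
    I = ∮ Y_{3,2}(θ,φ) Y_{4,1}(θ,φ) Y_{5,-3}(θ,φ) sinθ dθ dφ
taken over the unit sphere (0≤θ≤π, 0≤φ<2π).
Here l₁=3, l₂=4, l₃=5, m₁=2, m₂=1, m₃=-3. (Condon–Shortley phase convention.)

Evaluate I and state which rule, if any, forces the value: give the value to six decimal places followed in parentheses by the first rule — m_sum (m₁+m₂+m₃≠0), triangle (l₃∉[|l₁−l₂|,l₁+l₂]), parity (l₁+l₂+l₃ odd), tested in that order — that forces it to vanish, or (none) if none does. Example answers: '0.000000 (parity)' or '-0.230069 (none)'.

-0.035836 (none)

Rules hold: Σm=0, L=12 even, 1≤5≤7.
N = 7·9·11 = 693
Δ = 2!·4!·6!/13! = 1/180180
Racah Σ t=0..2: t=0:+1/576 t=1:−1/144 t=2:+1/576 = -1/288
⇒ 3j(3 4 5; 0 0 0)² = 20/1001, sgn +1
Racah Σ t=0..1: t=0:+1/1440 t=1:−1/1152 = -1/5760
⇒ 3j(3 4 5; 2 1 -3)² = 1/858, sgn -1
4πI² = N·(3j₀)²·(3jₘ)² = 30/1859
I = -1·√(0.0161377/4π) = -0.03583571
No selection rule forces the value: the integral is nonzero (none).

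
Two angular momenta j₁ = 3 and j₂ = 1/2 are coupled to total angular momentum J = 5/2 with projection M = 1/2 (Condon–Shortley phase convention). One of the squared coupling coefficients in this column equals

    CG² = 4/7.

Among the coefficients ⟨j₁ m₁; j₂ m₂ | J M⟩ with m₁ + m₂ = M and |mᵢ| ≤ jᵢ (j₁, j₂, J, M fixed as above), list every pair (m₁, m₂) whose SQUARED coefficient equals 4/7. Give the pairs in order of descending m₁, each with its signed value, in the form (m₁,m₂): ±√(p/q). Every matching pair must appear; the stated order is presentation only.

(1,-1/2): +√(4/7)

Admissible pairs with m₁+m₂ = M = 1/2: (0,1/2), (1,-1/2)
  (m₁,m₂)=(1,-1/2): CG² = 4/7, CG = +√(4/7)   ← matches the target
  (m₁,m₂)=(0,1/2): CG² = 3/7, CG = −√(3/7)
Pairs with CG² = 4/7: (1,-1/2): +√(4/7)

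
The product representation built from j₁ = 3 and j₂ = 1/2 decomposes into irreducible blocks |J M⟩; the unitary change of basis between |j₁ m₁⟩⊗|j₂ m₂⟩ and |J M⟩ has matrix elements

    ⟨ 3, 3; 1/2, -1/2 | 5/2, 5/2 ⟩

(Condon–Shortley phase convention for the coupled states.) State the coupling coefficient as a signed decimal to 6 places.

j₁+j₂−J=1  J+j₁−j₂=5  J−j₁+j₂=0  j₁+j₂+J+1=7
(j₁±m₁, j₂±m₂, J±M) = (6,0,0,1,5,0)
P² = 86400/7
sum k=0..0:
  [0] +1/120 = 1/120
S = 1/120
C² = P²·S² = 6/7 ; C = +0.925820

+0.925820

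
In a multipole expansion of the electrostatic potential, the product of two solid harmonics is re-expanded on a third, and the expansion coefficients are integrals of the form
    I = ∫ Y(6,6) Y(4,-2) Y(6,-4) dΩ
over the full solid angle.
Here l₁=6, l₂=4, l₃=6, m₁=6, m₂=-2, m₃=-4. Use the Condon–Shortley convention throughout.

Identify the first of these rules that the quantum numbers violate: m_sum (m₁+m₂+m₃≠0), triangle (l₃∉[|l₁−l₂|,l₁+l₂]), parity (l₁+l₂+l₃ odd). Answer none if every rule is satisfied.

none

Σmᵢ = 0  ✓
l₃∈[|l₁−l₂|,l₁+l₂]=[2,10], have l₃=6  ✓
Σlᵢ = 16 ⇒ even  ✓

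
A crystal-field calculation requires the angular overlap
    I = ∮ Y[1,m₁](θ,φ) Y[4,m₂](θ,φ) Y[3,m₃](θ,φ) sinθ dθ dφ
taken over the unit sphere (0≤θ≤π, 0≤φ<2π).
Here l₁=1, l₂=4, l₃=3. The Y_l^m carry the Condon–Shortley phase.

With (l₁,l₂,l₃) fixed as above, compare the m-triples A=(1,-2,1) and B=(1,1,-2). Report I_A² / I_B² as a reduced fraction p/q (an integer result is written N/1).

l's match ⇒ only the (l;m) 3-j factors differ between A and B.
A: triangle coeff Δ(1,4,3) = 1/252; Σ_t [0,0]: t=0:+1/96 = 1/96; (3j)²=5/84 [(1 4 3; 1 -2 1)], sign=+1
B: triangle coeff Δ(1,4,3) = 1/252; Σ_t [0,0]: t=0:+1/240 = 1/240; (3j)²=1/84 [(1 4 3; 1 1 -2)], sign=-1
I_A²/I_B² = (5/84)/(1/84) = 5/1

5/1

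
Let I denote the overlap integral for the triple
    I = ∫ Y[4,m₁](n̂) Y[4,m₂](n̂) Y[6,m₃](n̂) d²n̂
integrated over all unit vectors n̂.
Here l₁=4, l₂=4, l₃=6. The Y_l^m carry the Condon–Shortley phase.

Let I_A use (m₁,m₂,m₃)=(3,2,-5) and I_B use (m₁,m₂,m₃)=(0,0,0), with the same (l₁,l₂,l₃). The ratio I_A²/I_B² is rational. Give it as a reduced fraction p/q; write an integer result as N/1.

99/200

Same 4,4,6: normalisation and zero-m 3j drop out of the ratio.
A: Δ: 2! 6! 6! / 15! → 1/1261260; sum: t=0:+1/172800 t=1:−1/86400 = -1/172800; 3j²(4 4 6; 3 2 -5) = Δ·Π!·Σ² = 1/130  (sign +1)
B: Δ: 2! 6! 6! / 15! → 1/1261260; sum: t=0:+1/4608 t=1:−1/1296 t=2:+1/4608 = -7/20736; 3j²(4 4 6; 0 0 0) = Δ·Π!·Σ² = 20/1287  (sign -1)
I_A²/I_B² = (1/130)/(20/1287) = 99/200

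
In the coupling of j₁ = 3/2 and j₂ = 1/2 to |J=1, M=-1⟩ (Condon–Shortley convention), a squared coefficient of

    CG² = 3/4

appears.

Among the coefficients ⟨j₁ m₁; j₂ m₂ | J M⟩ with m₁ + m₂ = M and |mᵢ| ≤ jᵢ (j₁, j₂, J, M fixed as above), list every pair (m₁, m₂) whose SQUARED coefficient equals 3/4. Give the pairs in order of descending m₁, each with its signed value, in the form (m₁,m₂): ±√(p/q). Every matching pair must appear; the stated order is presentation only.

(-3/2,1/2): −√(3/4)

Admissible pairs with m₁+m₂ = M = -1: (-3/2,1/2), (-1/2,-1/2)
  (m₁,m₂)=(-1/2,-1/2): CG² = 1/4, CG = +√(1/4)
  (m₁,m₂)=(-3/2,1/2): CG² = 3/4, CG = −√(3/4)   ← matches the target
Pairs with CG² = 3/4: (-3/2,1/2): −√(3/4)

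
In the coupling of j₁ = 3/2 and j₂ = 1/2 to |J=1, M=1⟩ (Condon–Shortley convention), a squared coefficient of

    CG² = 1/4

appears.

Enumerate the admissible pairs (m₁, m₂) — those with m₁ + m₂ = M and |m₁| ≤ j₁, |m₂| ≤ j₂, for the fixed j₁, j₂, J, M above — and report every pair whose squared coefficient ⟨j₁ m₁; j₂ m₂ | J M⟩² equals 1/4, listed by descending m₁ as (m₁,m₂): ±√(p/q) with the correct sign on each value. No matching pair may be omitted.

Admissible pairs with m₁+m₂ = M = 1: (1/2,1/2), (3/2,-1/2)
  (m₁,m₂)=(3/2,-1/2): CG² = 3/4, CG = +√(3/4)
  (m₁,m₂)=(1/2,1/2): CG² = 1/4, CG = −√(1/4)   ← matches the target
Pairs with CG² = 1/4: (1/2,1/2): −√(1/4)

(1/2,1/2): −√(1/4)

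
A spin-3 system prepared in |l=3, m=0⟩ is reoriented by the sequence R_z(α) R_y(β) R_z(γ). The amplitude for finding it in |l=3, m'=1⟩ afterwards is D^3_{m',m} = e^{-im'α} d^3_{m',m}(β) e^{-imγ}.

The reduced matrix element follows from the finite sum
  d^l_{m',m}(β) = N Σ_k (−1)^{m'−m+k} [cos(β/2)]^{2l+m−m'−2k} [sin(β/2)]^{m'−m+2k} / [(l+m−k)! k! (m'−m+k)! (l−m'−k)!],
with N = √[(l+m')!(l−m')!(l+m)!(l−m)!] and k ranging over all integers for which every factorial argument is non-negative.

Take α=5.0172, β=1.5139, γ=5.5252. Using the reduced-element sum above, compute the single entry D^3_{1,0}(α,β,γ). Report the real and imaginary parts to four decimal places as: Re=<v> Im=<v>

Re=0.1276 Im=0.4057

Split into d^3_{1,0}(β=1.5139) × two z-phases.
With c≡cos(β/2)=0.726934 and s≡sin(β/2)=0.686707, N=[24·2·6·6]^{1/2}=41.569219
k: max(0,(0)−(1))=0 … min(3+(0),3−(1))=2
  k=0: (−1)^1·41.5692/(12)·0.7269^5·0.6867^1 = -0.482877
  k=1: (−1)^2·41.5692/(4)·0.7269^3·0.6867^3 = +1.292742
  k=2: (−1)^3·41.5692/(12)·0.7269^1·0.6867^5 = -0.384543
d^3_{1,0}(1.5139) = -0.482877 +1.292742 -0.384543 = +0.425322
Phases: e^{-i·(1)·5.0172}=+0.300113+0.953904i, e^{-i·(0)·5.5252}=+1.000000+0.000000i ⇒ D=+0.127645+0.405716i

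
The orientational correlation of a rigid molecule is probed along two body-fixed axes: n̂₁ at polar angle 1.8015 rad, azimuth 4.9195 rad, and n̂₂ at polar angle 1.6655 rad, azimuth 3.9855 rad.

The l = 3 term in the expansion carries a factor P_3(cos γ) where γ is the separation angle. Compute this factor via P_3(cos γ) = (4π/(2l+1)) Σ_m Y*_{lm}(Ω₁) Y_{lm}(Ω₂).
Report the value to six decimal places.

Expand P_3 via completeness: Σ_{m} conj(Y_{3,m}) at Ω₁ times Y_{3,m} at Ω₂ —
  term(m=-3) = (-0.149404, 0.052781)   from Y*(Ω₁)=(-0.224077, 0.312990), Y(Ω₂)=(0.337431, 0.235772)
  term(m=-2) = (-0.006212, 0.020282)   from Y*(Ω₁)=(0.202741, 0.089137), Y(Ω₂)=(0.011182, 0.095122)
  term(m=-1) = (0.042466, 0.057420)   from Y*(Ω₁)=(-0.047782, 0.227400), Y(Ω₂)=(0.204247, -0.229664)
  term(m=+0) = (0.024370, 0.000000)   from Y*(Ω₁)=(0.233686, -0.000000), Y(Ω₂)=(0.104287, 0.000000)
  term(m=+1) = (0.042466, -0.057420)   from Y*(Ω₁)=(0.047782, 0.227400), Y(Ω₂)=(-0.204247, -0.229664)
  term(m=+2) = (-0.006212, -0.020282)   from Y*(Ω₁)=(0.202741, -0.089137), Y(Ω₂)=(0.011182, -0.095122)
  term(m=+3) = (-0.149404, -0.052781)   from Y*(Ω₁)=(0.224077, 0.312990), Y(Ω₂)=(-0.337431, 0.235772)
Σ over m = (-0.201930, -0.000000); ×(4π/7) → (-0.362503, -0.000000). Real part: -0.362503

-0.362503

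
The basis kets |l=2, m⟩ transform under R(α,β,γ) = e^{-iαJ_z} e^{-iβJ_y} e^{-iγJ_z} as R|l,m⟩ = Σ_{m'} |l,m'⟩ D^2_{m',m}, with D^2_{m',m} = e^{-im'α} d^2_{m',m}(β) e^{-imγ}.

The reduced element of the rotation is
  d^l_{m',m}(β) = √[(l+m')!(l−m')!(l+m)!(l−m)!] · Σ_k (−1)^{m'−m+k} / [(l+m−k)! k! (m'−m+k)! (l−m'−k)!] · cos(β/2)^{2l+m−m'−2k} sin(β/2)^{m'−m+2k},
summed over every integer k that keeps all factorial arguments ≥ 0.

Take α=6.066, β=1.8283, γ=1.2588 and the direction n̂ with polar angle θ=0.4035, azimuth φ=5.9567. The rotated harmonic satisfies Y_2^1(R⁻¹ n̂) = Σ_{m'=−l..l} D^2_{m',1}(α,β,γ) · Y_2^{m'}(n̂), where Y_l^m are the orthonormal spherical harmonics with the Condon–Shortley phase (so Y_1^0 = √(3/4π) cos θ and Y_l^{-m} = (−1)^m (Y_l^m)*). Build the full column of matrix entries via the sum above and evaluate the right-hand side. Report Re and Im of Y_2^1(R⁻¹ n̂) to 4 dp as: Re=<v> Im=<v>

Need the full column D^2_{m',1} for m'=−2..2 at α=6.0660, β=1.8283, γ=1.2588.
cos(β/2)=0.610464, sin(β/2)=0.792044
d^2_{-2,1}: single k=3 term ⇒ +0.606650;  D = -0.074053-0.602113i
d^2_{-1,1}: k∈[2..3] ⇒ +0.701358 -0.393548 = +0.307811;  D = +0.029140-0.306428i
d^2_{0,1}: k∈[1..2] ⇒ +0.441372 -0.742991 = -0.301619;  D = -0.092585+0.287057i
d^2_{1,1}: k∈[0..1] ⇒ +0.138880 -0.701358 = -0.562478;  D = -0.283954+0.485543i
d^2_{2,1}: single k=0 term ⇒ -0.360379;  D = -0.244689+0.264576i
Y_2^{m'}(θ=0.4035,φ=5.9567) and Σ D·Y over m':
  (-0.0741-0.6021i)·(+0.0473+0.0362i)  (+0.0291-0.3064i)·(+0.2642+0.0895i)  (-0.0926+0.2871i)·(+0.4849+0.0000i)  (-0.2840+0.4855i)·(-0.2642+0.0895i)  (-0.2447+0.2646i)·(+0.0473-0.0362i)
Y_2^1(R⁻¹ n̂) = +0.038090-0.102660i

Re=0.0381 Im=-0.1027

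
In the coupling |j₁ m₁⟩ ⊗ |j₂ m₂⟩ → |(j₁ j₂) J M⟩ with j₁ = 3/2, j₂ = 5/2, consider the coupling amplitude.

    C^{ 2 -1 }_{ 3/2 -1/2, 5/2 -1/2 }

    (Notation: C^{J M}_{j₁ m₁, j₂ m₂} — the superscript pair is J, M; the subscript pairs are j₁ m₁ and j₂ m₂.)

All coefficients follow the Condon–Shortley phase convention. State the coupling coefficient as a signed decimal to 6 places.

triangle: 2!×1!×3!/7! = 12/5040
(j±m)!: 1!×2!×2!×3!×1!×3! = 144
prefactor² = (2J+1)×Δ×N² = 12/7
  k=1: −1/(1!×1!×1!×1!×0!×2!) = -1/2
  k=2: +1/(2!×0!×0!×0!×1!×3!) = 1/12
Σ = -5/12  ⇒  CG² = 12/7×(-5/12)² = 25/84
CG = −√(25/84) = -0.545545

-0.545545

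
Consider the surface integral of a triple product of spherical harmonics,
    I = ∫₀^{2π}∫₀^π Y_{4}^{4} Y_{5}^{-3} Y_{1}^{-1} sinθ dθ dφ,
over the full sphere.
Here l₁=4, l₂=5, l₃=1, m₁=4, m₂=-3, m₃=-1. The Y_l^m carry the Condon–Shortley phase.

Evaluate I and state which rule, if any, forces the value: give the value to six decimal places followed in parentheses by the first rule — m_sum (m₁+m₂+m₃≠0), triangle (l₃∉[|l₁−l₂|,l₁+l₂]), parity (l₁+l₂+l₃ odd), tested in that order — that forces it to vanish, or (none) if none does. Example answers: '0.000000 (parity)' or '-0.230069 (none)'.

Rules hold: Σm=0, L=10 even, 1≤1≤9.
N = 9·11·3 = 297
Δ = 8!·0!·2!/11! = 1/495
Racah Σ t=4..4: t=4:+1/576 = 1/576
⇒ 3j(4 5 1; 0 0 0)² = 5/99, sgn -1
Racah Σ t=0..0: t=0:+1/80640 = 1/80640
⇒ 3j(4 5 1; 4 -3 -1)² = 1/495, sgn +1
4πI² = N·(3j₀)²·(3jₘ)² = 1/33
I = -1·√(0.030303/4π) = -0.04910640
No selection rule forces the value: the integral is nonzero (none).

-0.049106 (none)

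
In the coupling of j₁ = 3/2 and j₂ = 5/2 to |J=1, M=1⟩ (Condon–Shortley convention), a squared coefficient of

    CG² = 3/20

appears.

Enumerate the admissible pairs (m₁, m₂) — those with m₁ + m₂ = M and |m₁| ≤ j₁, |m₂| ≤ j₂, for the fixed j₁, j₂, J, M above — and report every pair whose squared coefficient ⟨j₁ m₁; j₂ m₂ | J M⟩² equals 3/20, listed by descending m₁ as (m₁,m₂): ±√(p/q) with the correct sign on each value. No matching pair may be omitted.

Admissible pairs with m₁+m₂ = M = 1: (-3/2,5/2), (-1/2,3/2), (1/2,1/2), (3/2,-1/2)
  (m₁,m₂)=(3/2,-1/2): CG² = 1/20, CG = +√(1/20)
  (m₁,m₂)=(1/2,1/2): CG² = 3/20, CG = −√(3/20)   ← matches the target
  (m₁,m₂)=(-1/2,3/2): CG² = 3/10, CG = +√(3/10)
  (m₁,m₂)=(-3/2,5/2): CG² = 1/2, CG = −√(1/2)
Pairs with CG² = 3/20: (1/2,1/2): −√(3/20)

(1/2,1/2): −√(3/20)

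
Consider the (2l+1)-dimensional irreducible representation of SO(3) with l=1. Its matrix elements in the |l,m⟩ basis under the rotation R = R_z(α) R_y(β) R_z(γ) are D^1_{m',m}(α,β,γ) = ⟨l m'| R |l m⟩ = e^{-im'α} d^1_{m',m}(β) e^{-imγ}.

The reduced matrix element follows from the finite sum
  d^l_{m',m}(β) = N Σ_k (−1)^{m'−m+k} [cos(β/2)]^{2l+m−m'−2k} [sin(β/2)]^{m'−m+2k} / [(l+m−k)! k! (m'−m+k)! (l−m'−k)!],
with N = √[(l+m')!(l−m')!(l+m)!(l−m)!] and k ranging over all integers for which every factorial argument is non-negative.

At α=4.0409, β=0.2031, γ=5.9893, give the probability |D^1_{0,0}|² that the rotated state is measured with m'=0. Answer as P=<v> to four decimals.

P=0.9593

First d^1_{0,0}(β=0.2031), then the phase factors e^{-i(0)α} and e^{-i(0)γ}:
c=cos(0.203100/2)=0.994848, s=sin(0.203100/2)=0.101376; N=√[1·1·1·1]=1.000000
Admissible k: 0..1 (factorial args all ≥0)
  k=0: (−1)^0·1.0000/(1)·0.9948^2·0.1014^0 = +0.989723
  k=1: (−1)^1·1.0000/(1)·0.9948^0·0.1014^2 = -0.010277
d^1_{0,0}(0.2031) = +0.989723 -0.010277 = +0.979446
|D^1_{0,0}|² = |d^1_{0,0}(β)|² = (+0.979446)² = 0.959314 (the z-rotation phases have unit modulus)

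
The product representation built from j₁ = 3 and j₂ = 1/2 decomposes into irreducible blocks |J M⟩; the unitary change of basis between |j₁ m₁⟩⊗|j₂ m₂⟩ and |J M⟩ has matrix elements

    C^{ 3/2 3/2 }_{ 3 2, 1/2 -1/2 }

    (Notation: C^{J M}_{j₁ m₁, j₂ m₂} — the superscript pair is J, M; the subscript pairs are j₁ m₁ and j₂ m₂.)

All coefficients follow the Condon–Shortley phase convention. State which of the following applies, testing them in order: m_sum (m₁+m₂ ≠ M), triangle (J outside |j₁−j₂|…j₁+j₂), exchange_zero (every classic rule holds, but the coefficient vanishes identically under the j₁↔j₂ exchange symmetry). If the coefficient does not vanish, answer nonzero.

m-sum: m₁+m₂ = 2+(-1/2) = 3/2, M = 3/2  ✓
triangle: need |j₁−j₂| ≤ J ≤ j₁+j₂, i.e. J ∈ [5/2, 7/2]; J = 3/2 is outside ✗ ⇒ coefficient is 0

triangle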